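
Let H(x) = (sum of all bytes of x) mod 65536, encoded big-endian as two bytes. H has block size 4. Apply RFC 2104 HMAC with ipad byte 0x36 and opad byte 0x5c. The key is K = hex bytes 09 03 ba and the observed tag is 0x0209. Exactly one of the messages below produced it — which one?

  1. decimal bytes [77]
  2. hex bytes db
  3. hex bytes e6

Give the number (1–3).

2

Key hex bytes 09 03 ba is 3 bytes ≤ B = 4; zero-pad to 4 bytes: K' = 09 03 ba 00.
K' ⊕ ipad = 3f 35 8c 36; K' ⊕ opad = 55 5f e6 5c.
m1: inner = H(3f 35 8c 36 4d) = 01 83; tag = H(55 5f e6 5c 01 83) = 027a
m2: inner = H(3f 35 8c 36 db) = 02 11; tag = H(55 5f e6 5c 02 11) = 0209 ← matches
m3: inner = H(3f 35 8c 36 e6) = 02 1c; tag = H(55 5f e6 5c 02 1c) = 0214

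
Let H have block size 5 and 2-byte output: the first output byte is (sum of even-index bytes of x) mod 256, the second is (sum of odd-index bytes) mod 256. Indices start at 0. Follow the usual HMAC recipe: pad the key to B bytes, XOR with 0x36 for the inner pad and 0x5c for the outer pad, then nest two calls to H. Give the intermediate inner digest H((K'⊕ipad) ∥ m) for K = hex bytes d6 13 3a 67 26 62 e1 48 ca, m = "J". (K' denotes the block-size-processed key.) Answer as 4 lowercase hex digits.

4392

Key hex bytes d6 13 3a 67 26 62 e1 48 ca is 9 bytes > B = 5, so hash it first: H(key) = e1 24, then zero-pad to 5 bytes: K' = e1 24 00 00 00.
K' ⊕ ipad = d7 12 36 36 36.
Inner input = d7 12 36 36 36 ∥ 4a.
Inner hash: even-index sum = 323 mod 256 = 67; odd-index sum = 146 mod 256 = 146 → 43 92.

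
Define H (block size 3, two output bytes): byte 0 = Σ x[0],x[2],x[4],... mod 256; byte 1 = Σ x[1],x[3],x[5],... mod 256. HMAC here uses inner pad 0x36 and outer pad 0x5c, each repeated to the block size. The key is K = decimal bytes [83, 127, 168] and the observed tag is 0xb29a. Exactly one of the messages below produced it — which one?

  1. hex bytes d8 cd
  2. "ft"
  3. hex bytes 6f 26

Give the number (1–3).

Key decimal bytes [83, 127, 168] = 53 7f a8 is exactly B = 3 bytes: K' = 53 7f a8.
K' ⊕ ipad = 65 49 9e; K' ⊕ opad = 0f 23 f4.
m1: inner = H(65 49 9e d8 cd) = d0 21; tag = H(0f 23 f4 d0 21) = 24f3
m2: inner = H(65 49 9e 66 74) = 77 af; tag = H(0f 23 f4 77 af) = b29a ← matches
m3: inner = H(65 49 9e 6f 26) = 29 b8; tag = H(0f 23 f4 29 b8) = bb4c

2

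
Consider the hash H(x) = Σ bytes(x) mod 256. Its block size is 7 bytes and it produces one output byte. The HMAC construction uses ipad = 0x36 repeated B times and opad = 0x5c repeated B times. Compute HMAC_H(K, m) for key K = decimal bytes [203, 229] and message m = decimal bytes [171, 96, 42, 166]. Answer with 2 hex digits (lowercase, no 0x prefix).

d5

Key decimal bytes [203, 229] = cb e5 is 2 bytes ≤ B = 7; zero-pad to 7 bytes: K' = cb e5 00 00 00 00 00.
K' ⊕ ipad = fd d3 36 36 36 36 36.  K' ⊕ opad = 97 b9 5c 5c 5c 5c 5c.
Inner input = (K'⊕ipad) ∥ m = fd d3 36 36 36 36 36 ∥ ab 60 2a a6.
Inner hash: sum = 253+211+54+54+54+54+54+171+96+42+166 = 1209; mod 256 = 185 → b9.
Outer input = (K'⊕opad) ∥ inner = 97 b9 5c 5c 5c 5c 5c ∥ b9.
Outer hash (tag): sum = 151+185+92+92+92+92+92+185 = 981; mod 256 = 213 → d5.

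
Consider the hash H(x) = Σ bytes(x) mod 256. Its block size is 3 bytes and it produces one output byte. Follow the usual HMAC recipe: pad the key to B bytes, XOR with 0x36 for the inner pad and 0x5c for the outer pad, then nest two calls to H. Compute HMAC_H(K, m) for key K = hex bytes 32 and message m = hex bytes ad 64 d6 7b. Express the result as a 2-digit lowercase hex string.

f8

Key hex bytes 32 is 1 byte ≤ B = 3; zero-pad to 3 bytes: K' = 32 00 00.
K' ⊕ ipad = 04 36 36.  K' ⊕ opad = 6e 5c 5c.
Inner input = (K'⊕ipad) ∥ m = 04 36 36 ∥ ad 64 d6 7b.
Inner hash: sum = 4+54+54+173+100+214+123 = 722; mod 256 = 210 → d2.
Outer input = (K'⊕opad) ∥ inner = 6e 5c 5c ∥ d2.
Outer hash (tag): sum = 110+92+92+210 = 504; mod 256 = 248 → f8.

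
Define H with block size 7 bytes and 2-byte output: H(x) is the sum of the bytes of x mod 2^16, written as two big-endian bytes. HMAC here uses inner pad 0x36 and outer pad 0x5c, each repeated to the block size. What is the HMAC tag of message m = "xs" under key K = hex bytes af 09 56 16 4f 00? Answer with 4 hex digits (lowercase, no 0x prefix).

Key hex bytes af 09 56 16 4f 00 is 6 bytes ≤ B = 7; zero-pad to 7 bytes: K' = af 09 56 16 4f 00 00.
K' ⊕ ipad = 99 3f 60 20 79 36 36.  K' ⊕ opad = f3 55 0a 4a 13 5c 5c.
Inner input = (K'⊕ipad) ∥ m = 99 3f 60 20 79 36 36 ∥ 78 73.
Inner hash: sum = 153+63+96+32+121+54+54+120+115 = 808 → 03 28.
Outer input = (K'⊕opad) ∥ inner = f3 55 0a 4a 13 5c 5c ∥ 03 28.
Outer hash (tag): sum = 243+85+10+74+19+92+92+3+40 = 658 → 02 92.

0292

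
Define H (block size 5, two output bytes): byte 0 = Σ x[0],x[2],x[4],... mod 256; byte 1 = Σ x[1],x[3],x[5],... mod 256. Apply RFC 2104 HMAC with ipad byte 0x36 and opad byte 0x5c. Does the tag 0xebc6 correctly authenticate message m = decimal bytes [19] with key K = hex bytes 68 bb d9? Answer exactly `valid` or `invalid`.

Key hex bytes 68 bb d9 is 3 bytes ≤ B = 5; zero-pad to 5 bytes: K' = 68 bb d9 00 00.
K' ⊕ ipad = 5e 8d ef 36 36; K' ⊕ opad = 34 e7 85 5c 5c.
Inner hash: even-index sum = 387 mod 256 = 131; odd-index sum = 214 mod 256 = 214 → 83 d6.
Outer hash (recomputed tag): even-index sum = 491 mod 256 = 235; odd-index sum = 454 mod 256 = 198 → eb c6.
Recomputed tag = ebc6; claimed = ebc6 → match.

valid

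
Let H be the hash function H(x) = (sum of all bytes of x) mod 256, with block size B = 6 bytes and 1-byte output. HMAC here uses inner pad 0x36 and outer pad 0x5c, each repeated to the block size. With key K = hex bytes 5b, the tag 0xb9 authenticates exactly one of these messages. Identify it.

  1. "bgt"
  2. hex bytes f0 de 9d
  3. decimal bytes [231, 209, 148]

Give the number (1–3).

Key hex bytes 5b is 1 byte ≤ B = 6; zero-pad to 6 bytes: K' = 5b 00 00 00 00 00.
K' ⊕ ipad = 6d 36 36 36 36 36; K' ⊕ opad = 07 5c 5c 5c 5c 5c.
m1: inner = H(6d 36 36 36 36 36 62 67 74) = b8; tag = H(07 5c 5c 5c 5c 5c b8) = 8b
m2: inner = H(6d 36 36 36 36 36 f0 de 9d) = e6; tag = H(07 5c 5c 5c 5c 5c e6) = b9 ← matches
m3: inner = H(6d 36 36 36 36 36 e7 d1 94) = c7; tag = H(07 5c 5c 5c 5c 5c c7) = 9a

2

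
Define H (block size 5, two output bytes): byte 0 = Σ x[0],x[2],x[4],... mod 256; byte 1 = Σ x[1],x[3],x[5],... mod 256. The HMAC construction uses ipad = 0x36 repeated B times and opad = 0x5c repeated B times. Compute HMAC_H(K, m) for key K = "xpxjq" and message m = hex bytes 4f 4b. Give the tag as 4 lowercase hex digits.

Key "xpxjq" = 78 70 78 6a 71 is exactly B = 5 bytes: K' = 78 70 78 6a 71.
K' ⊕ ipad = 4e 46 4e 5c 47.  K' ⊕ opad = 24 2c 24 36 2d.
Inner input = (K'⊕ipad) ∥ m = 4e 46 4e 5c 47 ∥ 4f 4b.
Inner hash: even-index sum = 302 mod 256 = 46; odd-index sum = 241 mod 256 = 241 → 2e f1.
Outer input = (K'⊕opad) ∥ inner = 24 2c 24 36 2d ∥ 2e f1.
Outer hash (tag): even-index sum = 358 mod 256 = 102; odd-index sum = 144 mod 256 = 144 → 66 90.

6690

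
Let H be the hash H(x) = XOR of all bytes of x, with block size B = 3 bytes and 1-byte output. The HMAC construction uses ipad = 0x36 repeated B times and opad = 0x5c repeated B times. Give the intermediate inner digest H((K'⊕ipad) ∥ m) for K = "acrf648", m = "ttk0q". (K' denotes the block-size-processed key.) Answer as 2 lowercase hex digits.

Key "acrf648" = 61 63 72 66 36 34 38 is 7 bytes > B = 3, so hash it first: H(key) = 2c, then zero-pad to 3 bytes: K' = 2c 00 00.
K' ⊕ ipad = 1a 36 36.
Inner input = 1a 36 36 ∥ 74 74 6b 30 71.
Inner hash: XOR 1a⊕36⊕36⊕74⊕74⊕6b⊕30⊕71 = 30.

30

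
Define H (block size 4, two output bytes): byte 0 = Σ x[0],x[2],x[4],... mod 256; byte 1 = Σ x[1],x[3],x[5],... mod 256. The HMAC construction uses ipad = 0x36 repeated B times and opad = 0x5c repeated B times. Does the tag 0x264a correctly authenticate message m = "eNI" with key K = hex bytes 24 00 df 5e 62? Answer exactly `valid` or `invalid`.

invalid

Key hex bytes 24 00 df 5e 62 is 5 bytes > B = 4, so hash it first: H(key) = 65 5e, then zero-pad to 4 bytes: K' = 65 5e 00 00.
K' ⊕ ipad = 53 68 36 36; K' ⊕ opad = 39 02 5c 5c.
Inner hash: even-index sum = 311 mod 256 = 55; odd-index sum = 236 mod 256 = 236 → 37 ec.
Outer hash (recomputed tag): even-index sum = 204 mod 256 = 204; odd-index sum = 330 mod 256 = 74 → cc 4a.
Recomputed tag = cc4a; claimed = 264a → mismatch.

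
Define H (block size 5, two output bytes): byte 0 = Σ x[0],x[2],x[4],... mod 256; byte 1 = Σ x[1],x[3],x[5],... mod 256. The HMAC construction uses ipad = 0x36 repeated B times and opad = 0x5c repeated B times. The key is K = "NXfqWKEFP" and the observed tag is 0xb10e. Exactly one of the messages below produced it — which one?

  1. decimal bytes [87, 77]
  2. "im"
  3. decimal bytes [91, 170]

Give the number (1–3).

3

Key "NXfqWKEFP" = 4e 58 66 71 57 4b 45 46 50 is 9 bytes > B = 5, so hash it first: H(key) = a0 5a, then zero-pad to 5 bytes: K' = a0 5a 00 00 00.
K' ⊕ ipad = 96 6c 36 36 36; K' ⊕ opad = fc 06 5c 5c 5c.
m1: inner = H(96 6c 36 36 36 57 4d) = 4f f9; tag = H(fc 06 5c 5c 5c 4f f9) = adb1
m2: inner = H(96 6c 36 36 36 69 6d) = 6f 0b; tag = H(fc 06 5c 5c 5c 6f 0b) = bfd1
m3: inner = H(96 6c 36 36 36 5b aa) = ac fd; tag = H(fc 06 5c 5c 5c ac fd) = b10e ← matches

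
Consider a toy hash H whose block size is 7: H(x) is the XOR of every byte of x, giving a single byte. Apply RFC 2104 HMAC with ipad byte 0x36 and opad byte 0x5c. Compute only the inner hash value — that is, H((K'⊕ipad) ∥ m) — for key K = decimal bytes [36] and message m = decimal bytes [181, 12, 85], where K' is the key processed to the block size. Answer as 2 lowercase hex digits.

Key decimal bytes [36] = 24 is 1 byte ≤ B = 7; zero-pad to 7 bytes: K' = 24 00 00 00 00 00 00.
K' ⊕ ipad = 12 36 36 36 36 36 36.
Inner input = 12 36 36 36 36 36 36 ∥ b5 0c 55.
Inner hash: XOR 12⊕36⊕36⊕36⊕36⊕36⊕36⊕b5⊕0c⊕55 = fe.

fe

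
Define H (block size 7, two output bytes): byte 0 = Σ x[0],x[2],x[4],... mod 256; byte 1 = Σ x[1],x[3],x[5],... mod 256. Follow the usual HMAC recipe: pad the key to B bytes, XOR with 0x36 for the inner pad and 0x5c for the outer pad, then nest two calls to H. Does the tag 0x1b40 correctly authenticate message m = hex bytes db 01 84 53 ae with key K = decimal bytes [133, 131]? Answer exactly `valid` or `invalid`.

valid

Key decimal bytes [133, 131] = 85 83 is 2 bytes ≤ B = 7; zero-pad to 7 bytes: K' = 85 83 00 00 00 00 00.
K' ⊕ ipad = b3 b5 36 36 36 36 36; K' ⊕ opad = d9 df 5c 5c 5c 5c 5c.
Inner hash: even-index sum = 425 mod 256 = 169; odd-index sum = 814 mod 256 = 46 → a9 2e.
Outer hash (recomputed tag): even-index sum = 539 mod 256 = 27; odd-index sum = 576 mod 256 = 64 → 1b 40.
Recomputed tag = 1b40; claimed = 1b40 → match.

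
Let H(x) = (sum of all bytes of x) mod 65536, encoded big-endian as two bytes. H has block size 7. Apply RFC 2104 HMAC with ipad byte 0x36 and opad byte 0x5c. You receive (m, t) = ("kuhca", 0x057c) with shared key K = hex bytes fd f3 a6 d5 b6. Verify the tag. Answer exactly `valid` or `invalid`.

invalid

Key hex bytes fd f3 a6 d5 b6 is 5 bytes ≤ B = 7; zero-pad to 7 bytes: K' = fd f3 a6 d5 b6 00 00.
K' ⊕ ipad = cb c5 90 e3 80 36 36; K' ⊕ opad = a1 af fa 89 ea 5c 5c.
Inner hash: sum = 203+197+144+227+128+54+54+107+117+104+99+97 = 1531 → 05 fb.
Outer hash (recomputed tag): sum = 161+175+250+137+234+92+92+5+251 = 1397 → 05 75.
Recomputed tag = 0575; claimed = 057c → mismatch.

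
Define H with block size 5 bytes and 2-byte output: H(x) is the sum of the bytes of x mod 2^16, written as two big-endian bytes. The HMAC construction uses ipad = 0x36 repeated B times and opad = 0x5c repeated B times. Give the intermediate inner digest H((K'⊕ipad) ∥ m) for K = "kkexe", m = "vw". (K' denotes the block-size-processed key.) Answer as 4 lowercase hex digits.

029b

Key "kkexe" = 6b 6b 65 78 65 is exactly B = 5 bytes: K' = 6b 6b 65 78 65.
K' ⊕ ipad = 5d 5d 53 4e 53.
Inner input = 5d 5d 53 4e 53 ∥ 76 77.
Inner hash: sum = 93+93+83+78+83+118+119 = 667 → 02 9b.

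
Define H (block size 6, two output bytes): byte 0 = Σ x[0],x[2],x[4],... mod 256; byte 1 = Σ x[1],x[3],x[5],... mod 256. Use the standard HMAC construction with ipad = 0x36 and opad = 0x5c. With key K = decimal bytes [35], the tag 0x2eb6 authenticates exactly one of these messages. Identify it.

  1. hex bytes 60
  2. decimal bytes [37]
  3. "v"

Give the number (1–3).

3

Key decimal bytes [35] = 23 is 1 byte ≤ B = 6; zero-pad to 6 bytes: K' = 23 00 00 00 00 00.
K' ⊕ ipad = 15 36 36 36 36 36; K' ⊕ opad = 7f 5c 5c 5c 5c 5c.
m1: inner = H(15 36 36 36 36 36 60) = e1 a2; tag = H(7f 5c 5c 5c 5c 5c e1 a2) = 18b6
m2: inner = H(15 36 36 36 36 36 25) = a6 a2; tag = H(7f 5c 5c 5c 5c 5c a6 a2) = ddb6
m3: inner = H(15 36 36 36 36 36 76) = f7 a2; tag = H(7f 5c 5c 5c 5c 5c f7 a2) = 2eb6 ← matches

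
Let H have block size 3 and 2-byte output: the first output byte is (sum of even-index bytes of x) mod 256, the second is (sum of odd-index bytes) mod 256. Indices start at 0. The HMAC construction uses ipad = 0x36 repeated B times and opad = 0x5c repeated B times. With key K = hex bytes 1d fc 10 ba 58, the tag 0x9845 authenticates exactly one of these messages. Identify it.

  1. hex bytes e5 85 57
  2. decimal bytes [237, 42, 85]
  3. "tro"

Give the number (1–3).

Key hex bytes 1d fc 10 ba 58 is 5 bytes > B = 3, so hash it first: H(key) = 85 b6, then zero-pad to 3 bytes: K' = 85 b6 00.
K' ⊕ ipad = b3 80 36; K' ⊕ opad = d9 ea 5c.
m1: inner = H(b3 80 36 e5 85 57) = 6e bc; tag = H(d9 ea 5c 6e bc) = f158
m2: inner = H(b3 80 36 ed 2a 55) = 13 c2; tag = H(d9 ea 5c 13 c2) = f7fd
m3: inner = H(b3 80 36 74 72 6f) = 5b 63; tag = H(d9 ea 5c 5b 63) = 9845 ← matches

3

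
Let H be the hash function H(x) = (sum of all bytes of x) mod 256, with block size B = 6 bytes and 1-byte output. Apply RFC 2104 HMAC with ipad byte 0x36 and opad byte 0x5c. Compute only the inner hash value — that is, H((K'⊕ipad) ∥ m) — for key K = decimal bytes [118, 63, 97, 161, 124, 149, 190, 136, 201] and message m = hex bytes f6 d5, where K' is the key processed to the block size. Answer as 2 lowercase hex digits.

ba

Key decimal bytes [118, 63, 97, 161, 124, 149, 190, 136, 201] = 76 3f 61 a1 7c 95 be 88 c9 is 9 bytes > B = 6, so hash it first: H(key) = d7, then zero-pad to 6 bytes: K' = d7 00 00 00 00 00.
K' ⊕ ipad = e1 36 36 36 36 36.
Inner input = e1 36 36 36 36 36 ∥ f6 d5.
Inner hash: sum = 225+54+54+54+54+54+246+213 = 954; mod 256 = 186 → ba.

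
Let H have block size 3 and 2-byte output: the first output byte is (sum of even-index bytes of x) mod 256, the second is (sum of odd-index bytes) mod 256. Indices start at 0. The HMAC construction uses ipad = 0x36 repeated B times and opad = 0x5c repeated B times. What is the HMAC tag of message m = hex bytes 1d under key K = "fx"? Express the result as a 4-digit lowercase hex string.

01aa

Key "fx" = 66 78 is 2 bytes ≤ B = 3; zero-pad to 3 bytes: K' = 66 78 00.
K' ⊕ ipad = 50 4e 36.  K' ⊕ opad = 3a 24 5c.
Inner input = (K'⊕ipad) ∥ m = 50 4e 36 ∥ 1d.
Inner hash: even-index sum = 134 mod 256 = 134; odd-index sum = 107 mod 256 = 107 → 86 6b.
Outer input = (K'⊕opad) ∥ inner = 3a 24 5c ∥ 86 6b.
Outer hash (tag): even-index sum = 257 mod 256 = 1; odd-index sum = 170 mod 256 = 170 → 01 aa.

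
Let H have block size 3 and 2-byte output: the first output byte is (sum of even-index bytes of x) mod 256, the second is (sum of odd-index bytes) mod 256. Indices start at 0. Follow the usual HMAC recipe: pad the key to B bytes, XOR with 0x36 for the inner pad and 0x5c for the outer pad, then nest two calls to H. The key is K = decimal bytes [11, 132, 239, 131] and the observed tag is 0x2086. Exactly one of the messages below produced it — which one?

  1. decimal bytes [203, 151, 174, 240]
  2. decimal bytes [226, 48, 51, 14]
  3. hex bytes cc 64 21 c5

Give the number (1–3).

3

Key decimal bytes [11, 132, 239, 131] = 0b 84 ef 83 is 4 bytes > B = 3, so hash it first: H(key) = fa 07, then zero-pad to 3 bytes: K' = fa 07 00.
K' ⊕ ipad = cc 31 36; K' ⊕ opad = a6 5b 5c.
m1: inner = H(cc 31 36 cb 97 ae f0) = 89 aa; tag = H(a6 5b 5c 89 aa) = ace4
m2: inner = H(cc 31 36 e2 30 33 0e) = 40 46; tag = H(a6 5b 5c 40 46) = 489b
m3: inner = H(cc 31 36 cc 64 21 c5) = 2b 1e; tag = H(a6 5b 5c 2b 1e) = 2086 ← matches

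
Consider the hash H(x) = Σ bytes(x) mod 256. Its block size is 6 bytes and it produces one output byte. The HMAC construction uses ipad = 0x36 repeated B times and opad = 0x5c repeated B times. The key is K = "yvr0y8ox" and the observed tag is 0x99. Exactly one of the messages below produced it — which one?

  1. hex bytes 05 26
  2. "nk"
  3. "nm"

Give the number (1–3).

Key "yvr0y8ox" = 79 76 72 30 79 38 6f 78 is 8 bytes > B = 6, so hash it first: H(key) = 29, then zero-pad to 6 bytes: K' = 29 00 00 00 00 00.
K' ⊕ ipad = 1f 36 36 36 36 36; K' ⊕ opad = 75 5c 5c 5c 5c 5c.
m1: inner = H(1f 36 36 36 36 36 05 26) = 58; tag = H(75 5c 5c 5c 5c 5c 58) = 99 ← matches
m2: inner = H(1f 36 36 36 36 36 6e 6b) = 06; tag = H(75 5c 5c 5c 5c 5c 06) = 47
m3: inner = H(1f 36 36 36 36 36 6e 6d) = 08; tag = H(75 5c 5c 5c 5c 5c 08) = 49

1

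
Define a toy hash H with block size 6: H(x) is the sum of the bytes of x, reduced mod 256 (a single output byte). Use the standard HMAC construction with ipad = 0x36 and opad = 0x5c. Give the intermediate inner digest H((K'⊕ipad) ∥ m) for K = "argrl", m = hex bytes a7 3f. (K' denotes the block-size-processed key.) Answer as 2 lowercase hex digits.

Key "argrl" = 61 72 67 72 6c is 5 bytes ≤ B = 6; zero-pad to 6 bytes: K' = 61 72 67 72 6c 00.
K' ⊕ ipad = 57 44 51 44 5a 36.
Inner input = 57 44 51 44 5a 36 ∥ a7 3f.
Inner hash: sum = 87+68+81+68+90+54+167+63 = 678; mod 256 = 166 → a6.

a6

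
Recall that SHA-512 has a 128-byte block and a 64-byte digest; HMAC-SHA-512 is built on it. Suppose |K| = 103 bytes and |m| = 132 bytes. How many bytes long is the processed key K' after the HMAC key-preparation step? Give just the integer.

128

Key is 103 ≤ 128 bytes, zero-padded: |K'| = 128.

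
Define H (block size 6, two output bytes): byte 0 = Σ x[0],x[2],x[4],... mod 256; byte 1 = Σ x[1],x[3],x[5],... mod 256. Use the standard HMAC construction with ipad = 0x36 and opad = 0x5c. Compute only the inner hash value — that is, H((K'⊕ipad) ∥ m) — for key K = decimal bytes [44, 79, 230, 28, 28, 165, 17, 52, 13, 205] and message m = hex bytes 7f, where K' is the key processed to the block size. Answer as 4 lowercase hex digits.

6593

Key decimal bytes [44, 79, 230, 28, 28, 165, 17, 52, 13, 205] = 2c 4f e6 1c 1c a5 11 34 0d cd is 10 bytes > B = 6, so hash it first: H(key) = 4c 11, then zero-pad to 6 bytes: K' = 4c 11 00 00 00 00.
K' ⊕ ipad = 7a 27 36 36 36 36.
Inner input = 7a 27 36 36 36 36 ∥ 7f.
Inner hash: even-index sum = 357 mod 256 = 101; odd-index sum = 147 mod 256 = 147 → 65 93.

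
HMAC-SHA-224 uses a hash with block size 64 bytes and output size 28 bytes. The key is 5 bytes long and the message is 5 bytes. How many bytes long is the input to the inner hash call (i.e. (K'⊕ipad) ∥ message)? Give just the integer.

69

Key is 5 ≤ 64 bytes, zero-padded: |K'| = 64.
Inner input = (K'⊕ipad) ∥ m → 64 + 5 = 69 bytes.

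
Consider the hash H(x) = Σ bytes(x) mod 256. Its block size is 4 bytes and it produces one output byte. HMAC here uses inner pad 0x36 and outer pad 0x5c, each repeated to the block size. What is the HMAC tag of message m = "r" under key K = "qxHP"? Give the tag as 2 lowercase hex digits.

Key "qxHP" = 71 78 48 50 is exactly B = 4 bytes: K' = 71 78 48 50.
K' ⊕ ipad = 47 4e 7e 66.  K' ⊕ opad = 2d 24 14 0c.
Inner input = (K'⊕ipad) ∥ m = 47 4e 7e 66 ∥ 72.
Inner hash: sum = 71+78+126+102+114 = 491; mod 256 = 235 → eb.
Outer input = (K'⊕opad) ∥ inner = 2d 24 14 0c ∥ eb.
Outer hash (tag): sum = 45+36+20+12+235 = 348; mod 256 = 92 → 5c.

5c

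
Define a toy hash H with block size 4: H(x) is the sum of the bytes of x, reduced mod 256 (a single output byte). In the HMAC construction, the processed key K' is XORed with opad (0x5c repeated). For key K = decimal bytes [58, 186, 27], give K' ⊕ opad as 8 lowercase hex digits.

66e6475c

Key decimal bytes [58, 186, 27] = 3a ba 1b is 3 bytes ≤ B = 4; zero-pad to 4 bytes: K' = 3a ba 1b 00.
XOR each byte with 0x5c: 3a⊕5c=66, ba⊕5c=e6, 1b⊕5c=47, 00⊕5c=5c.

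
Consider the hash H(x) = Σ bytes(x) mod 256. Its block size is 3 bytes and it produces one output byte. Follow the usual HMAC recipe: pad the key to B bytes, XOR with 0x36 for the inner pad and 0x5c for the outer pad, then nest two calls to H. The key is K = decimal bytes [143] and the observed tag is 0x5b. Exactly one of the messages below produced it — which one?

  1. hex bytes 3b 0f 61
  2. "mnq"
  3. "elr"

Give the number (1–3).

1

Key decimal bytes [143] = 8f is 1 byte ≤ B = 3; zero-pad to 3 bytes: K' = 8f 00 00.
K' ⊕ ipad = b9 36 36; K' ⊕ opad = d3 5c 5c.
m1: inner = H(b9 36 36 3b 0f 61) = d0; tag = H(d3 5c 5c d0) = 5b ← matches
m2: inner = H(b9 36 36 6d 6e 71) = 71; tag = H(d3 5c 5c 71) = fc
m3: inner = H(b9 36 36 65 6c 72) = 68; tag = H(d3 5c 5c 68) = f3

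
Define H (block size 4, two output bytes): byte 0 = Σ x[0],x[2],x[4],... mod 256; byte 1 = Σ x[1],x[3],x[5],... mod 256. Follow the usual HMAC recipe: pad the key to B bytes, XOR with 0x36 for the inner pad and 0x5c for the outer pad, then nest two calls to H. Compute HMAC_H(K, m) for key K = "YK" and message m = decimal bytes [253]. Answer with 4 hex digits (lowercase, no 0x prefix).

0326

Key "YK" = 59 4b is 2 bytes ≤ B = 4; zero-pad to 4 bytes: K' = 59 4b 00 00.
K' ⊕ ipad = 6f 7d 36 36.  K' ⊕ opad = 05 17 5c 5c.
Inner input = (K'⊕ipad) ∥ m = 6f 7d 36 36 ∥ fd.
Inner hash: even-index sum = 418 mod 256 = 162; odd-index sum = 179 mod 256 = 179 → a2 b3.
Outer input = (K'⊕opad) ∥ inner = 05 17 5c 5c ∥ a2 b3.
Outer hash (tag): even-index sum = 259 mod 256 = 3; odd-index sum = 294 mod 256 = 38 → 03 26.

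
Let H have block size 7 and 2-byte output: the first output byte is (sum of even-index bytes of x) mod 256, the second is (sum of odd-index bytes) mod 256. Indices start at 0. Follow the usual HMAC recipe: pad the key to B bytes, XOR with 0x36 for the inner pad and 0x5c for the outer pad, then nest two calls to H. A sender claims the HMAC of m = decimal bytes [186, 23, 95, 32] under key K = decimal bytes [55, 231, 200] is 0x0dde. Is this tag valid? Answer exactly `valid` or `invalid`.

invalid

Key decimal bytes [55, 231, 200] = 37 e7 c8 is 3 bytes ≤ B = 7; zero-pad to 7 bytes: K' = 37 e7 c8 00 00 00 00.
K' ⊕ ipad = 01 d1 fe 36 36 36 36; K' ⊕ opad = 6b bb 94 5c 5c 5c 5c.
Inner hash: even-index sum = 418 mod 256 = 162; odd-index sum = 598 mod 256 = 86 → a2 56.
Outer hash (recomputed tag): even-index sum = 525 mod 256 = 13; odd-index sum = 533 mod 256 = 21 → 0d 15.
Recomputed tag = 0d15; claimed = 0dde → mismatch.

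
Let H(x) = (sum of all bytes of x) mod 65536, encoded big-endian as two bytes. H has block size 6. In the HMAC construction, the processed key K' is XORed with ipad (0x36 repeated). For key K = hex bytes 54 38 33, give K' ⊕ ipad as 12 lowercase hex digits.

Key hex bytes 54 38 33 is 3 bytes ≤ B = 6; zero-pad to 6 bytes: K' = 54 38 33 00 00 00.
XOR each byte with 0x36: 54⊕36=62, 38⊕36=0e, 33⊕36=05, 00⊕36=36, 00⊕36=36, 00⊕36=36.

620e05363636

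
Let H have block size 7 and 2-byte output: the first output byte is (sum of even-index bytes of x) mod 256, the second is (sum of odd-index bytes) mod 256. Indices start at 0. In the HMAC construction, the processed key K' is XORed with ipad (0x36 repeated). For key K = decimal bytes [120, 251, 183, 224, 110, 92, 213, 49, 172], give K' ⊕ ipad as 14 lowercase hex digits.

285e3636363636

Key decimal bytes [120, 251, 183, 224, 110, 92, 213, 49, 172] = 78 fb b7 e0 6e 5c d5 31 ac is 9 bytes > B = 7, so hash it first: H(key) = 1e 68, then zero-pad to 7 bytes: K' = 1e 68 00 00 00 00 00.
XOR each byte with 0x36: 1e⊕36=28, 68⊕36=5e, 00⊕36=36, 00⊕36=36, 00⊕36=36, 00⊕36=36, 00⊕36=36.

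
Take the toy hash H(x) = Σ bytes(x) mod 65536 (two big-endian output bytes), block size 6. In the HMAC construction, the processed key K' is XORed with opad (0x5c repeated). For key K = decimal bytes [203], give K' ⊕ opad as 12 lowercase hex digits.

Key decimal bytes [203] = cb is 1 byte ≤ B = 6; zero-pad to 6 bytes: K' = cb 00 00 00 00 00.
XOR each byte with 0x5c: cb⊕5c=97, 00⊕5c=5c, 00⊕5c=5c, 00⊕5c=5c, 00⊕5c=5c, 00⊕5c=5c.

975c5c5c5c5c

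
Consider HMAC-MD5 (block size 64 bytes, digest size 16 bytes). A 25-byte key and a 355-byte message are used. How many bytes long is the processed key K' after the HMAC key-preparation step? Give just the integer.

Key is 25 ≤ 64 bytes, zero-padded: |K'| = 64.

64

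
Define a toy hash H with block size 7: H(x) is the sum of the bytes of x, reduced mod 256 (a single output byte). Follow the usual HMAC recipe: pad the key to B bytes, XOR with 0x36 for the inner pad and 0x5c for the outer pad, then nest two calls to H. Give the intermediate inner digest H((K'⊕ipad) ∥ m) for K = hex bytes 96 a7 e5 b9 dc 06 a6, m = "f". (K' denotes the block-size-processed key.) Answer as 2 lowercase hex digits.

Key hex bytes 96 a7 e5 b9 dc 06 a6 is exactly B = 7 bytes: K' = 96 a7 e5 b9 dc 06 a6.
K' ⊕ ipad = a0 91 d3 8f ea 30 90.
Inner input = a0 91 d3 8f ea 30 90 ∥ 66.
Inner hash: sum = 160+145+211+143+234+48+144+102 = 1187; mod 256 = 163 → a3.

a3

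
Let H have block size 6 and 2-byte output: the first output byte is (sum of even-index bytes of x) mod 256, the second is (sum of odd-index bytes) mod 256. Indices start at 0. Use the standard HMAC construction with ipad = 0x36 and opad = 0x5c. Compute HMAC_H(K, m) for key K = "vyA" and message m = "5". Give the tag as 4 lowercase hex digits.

c598

Key "vyA" = 76 79 41 is 3 bytes ≤ B = 6; zero-pad to 6 bytes: K' = 76 79 41 00 00 00.
K' ⊕ ipad = 40 4f 77 36 36 36.  K' ⊕ opad = 2a 25 1d 5c 5c 5c.
Inner input = (K'⊕ipad) ∥ m = 40 4f 77 36 36 36 ∥ 35.
Inner hash: even-index sum = 290 mod 256 = 34; odd-index sum = 187 mod 256 = 187 → 22 bb.
Outer input = (K'⊕opad) ∥ inner = 2a 25 1d 5c 5c 5c ∥ 22 bb.
Outer hash (tag): even-index sum = 197 mod 256 = 197; odd-index sum = 408 mod 256 = 152 → c5 98.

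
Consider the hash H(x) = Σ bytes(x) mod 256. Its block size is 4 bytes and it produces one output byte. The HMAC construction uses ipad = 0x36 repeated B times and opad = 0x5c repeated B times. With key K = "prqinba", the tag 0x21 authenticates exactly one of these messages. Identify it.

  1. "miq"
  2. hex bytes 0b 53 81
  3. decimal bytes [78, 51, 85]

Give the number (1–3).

2

Key "prqinba" = 70 72 71 69 6e 62 61 is 7 bytes > B = 4, so hash it first: H(key) = ed, then zero-pad to 4 bytes: K' = ed 00 00 00.
K' ⊕ ipad = db 36 36 36; K' ⊕ opad = b1 5c 5c 5c.
m1: inner = H(db 36 36 36 6d 69 71) = c4; tag = H(b1 5c 5c 5c c4) = 89
m2: inner = H(db 36 36 36 0b 53 81) = 5c; tag = H(b1 5c 5c 5c 5c) = 21 ← matches
m3: inner = H(db 36 36 36 4e 33 55) = 53; tag = H(b1 5c 5c 5c 53) = 18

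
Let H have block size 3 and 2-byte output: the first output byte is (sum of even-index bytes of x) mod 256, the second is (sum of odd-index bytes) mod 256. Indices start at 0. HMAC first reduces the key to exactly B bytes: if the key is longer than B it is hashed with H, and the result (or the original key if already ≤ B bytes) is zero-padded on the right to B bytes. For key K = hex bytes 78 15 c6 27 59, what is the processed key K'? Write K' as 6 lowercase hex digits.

973c00

|K| = 5 > B = 3, so first hash the key.
H(K): even-index sum = 407 mod 256 = 151; odd-index sum = 60 mod 256 = 60 → 97 3c.
Zero-pad H(K) = 97 3c to 3 bytes: K' = 97 3c 00.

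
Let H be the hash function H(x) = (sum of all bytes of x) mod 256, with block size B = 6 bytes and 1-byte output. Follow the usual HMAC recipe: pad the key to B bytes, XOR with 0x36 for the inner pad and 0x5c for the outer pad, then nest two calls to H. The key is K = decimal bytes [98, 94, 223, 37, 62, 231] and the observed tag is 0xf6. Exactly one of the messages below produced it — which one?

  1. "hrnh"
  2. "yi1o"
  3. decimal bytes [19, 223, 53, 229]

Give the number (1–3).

3

Key decimal bytes [98, 94, 223, 37, 62, 231] = 62 5e df 25 3e e7 is exactly B = 6 bytes: K' = 62 5e df 25 3e e7.
K' ⊕ ipad = 54 68 e9 13 08 d1; K' ⊕ opad = 3e 02 83 79 62 bb.
m1: inner = H(54 68 e9 13 08 d1 68 72 6e 68) = 41; tag = H(3e 02 83 79 62 bb 41) = 9a
m2: inner = H(54 68 e9 13 08 d1 79 69 31 6f) = 13; tag = H(3e 02 83 79 62 bb 13) = 6c
m3: inner = H(54 68 e9 13 08 d1 13 df 35 e5) = 9d; tag = H(3e 02 83 79 62 bb 9d) = f6 ← matches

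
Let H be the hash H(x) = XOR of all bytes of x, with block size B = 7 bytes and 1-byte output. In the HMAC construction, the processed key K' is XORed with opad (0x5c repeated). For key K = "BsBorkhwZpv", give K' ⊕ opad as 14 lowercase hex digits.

1a5c5c5c5c5c5c

Key "BsBorkhwZpv" = 42 73 42 6f 72 6b 68 77 5a 70 76 is 11 bytes > B = 7, so hash it first: H(key) = 46, then zero-pad to 7 bytes: K' = 46 00 00 00 00 00 00.
XOR each byte with 0x5c: 46⊕5c=1a, 00⊕5c=5c, 00⊕5c=5c, 00⊕5c=5c, 00⊕5c=5c, 00⊕5c=5c, 00⊕5c=5c.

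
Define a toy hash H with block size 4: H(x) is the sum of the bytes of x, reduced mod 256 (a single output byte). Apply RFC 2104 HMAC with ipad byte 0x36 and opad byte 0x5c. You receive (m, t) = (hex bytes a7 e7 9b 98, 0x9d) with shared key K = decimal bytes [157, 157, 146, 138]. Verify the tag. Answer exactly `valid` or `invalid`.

Key decimal bytes [157, 157, 146, 138] = 9d 9d 92 8a is exactly B = 4 bytes: K' = 9d 9d 92 8a.
K' ⊕ ipad = ab ab a4 bc; K' ⊕ opad = c1 c1 ce d6.
Inner hash: sum = 171+171+164+188+167+231+155+152 = 1399; mod 256 = 119 → 77.
Outer hash (recomputed tag): sum = 193+193+206+214+119 = 925; mod 256 = 157 → 9d.
Recomputed tag = 9d; claimed = 9d → match.

valid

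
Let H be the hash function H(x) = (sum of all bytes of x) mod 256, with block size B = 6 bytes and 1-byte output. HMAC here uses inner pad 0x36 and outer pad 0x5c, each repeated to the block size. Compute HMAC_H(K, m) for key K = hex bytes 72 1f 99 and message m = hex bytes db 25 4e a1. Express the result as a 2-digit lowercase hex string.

Key hex bytes 72 1f 99 is 3 bytes ≤ B = 6; zero-pad to 6 bytes: K' = 72 1f 99 00 00 00.
K' ⊕ ipad = 44 29 af 36 36 36.  K' ⊕ opad = 2e 43 c5 5c 5c 5c.
Inner input = (K'⊕ipad) ∥ m = 44 29 af 36 36 36 ∥ db 25 4e a1.
Inner hash: sum = 68+41+175+54+54+54+219+37+78+161 = 941; mod 256 = 173 → ad.
Outer input = (K'⊕opad) ∥ inner = 2e 43 c5 5c 5c 5c ∥ ad.
Outer hash (tag): sum = 46+67+197+92+92+92+173 = 759; mod 256 = 247 → f7.

f7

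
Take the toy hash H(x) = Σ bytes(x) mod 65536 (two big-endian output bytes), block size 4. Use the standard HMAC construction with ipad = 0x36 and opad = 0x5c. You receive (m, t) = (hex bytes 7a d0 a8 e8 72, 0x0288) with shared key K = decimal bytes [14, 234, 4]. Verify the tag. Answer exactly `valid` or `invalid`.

valid

Key decimal bytes [14, 234, 4] = 0e ea 04 is 3 bytes ≤ B = 4; zero-pad to 4 bytes: K' = 0e ea 04 00.
K' ⊕ ipad = 38 dc 32 36; K' ⊕ opad = 52 b6 58 5c.
Inner hash: sum = 56+220+50+54+122+208+168+232+114 = 1224 → 04 c8.
Outer hash (recomputed tag): sum = 82+182+88+92+4+200 = 648 → 02 88.
Recomputed tag = 0288; claimed = 0288 → match.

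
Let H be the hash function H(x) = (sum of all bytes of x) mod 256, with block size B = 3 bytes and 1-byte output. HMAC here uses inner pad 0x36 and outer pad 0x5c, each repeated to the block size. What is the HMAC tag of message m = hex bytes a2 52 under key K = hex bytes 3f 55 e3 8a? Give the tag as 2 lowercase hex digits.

Key hex bytes 3f 55 e3 8a is 4 bytes > B = 3, so hash it first: H(key) = 01, then zero-pad to 3 bytes: K' = 01 00 00.
K' ⊕ ipad = 37 36 36.  K' ⊕ opad = 5d 5c 5c.
Inner input = (K'⊕ipad) ∥ m = 37 36 36 ∥ a2 52.
Inner hash: sum = 55+54+54+162+82 = 407; mod 256 = 151 → 97.
Outer input = (K'⊕opad) ∥ inner = 5d 5c 5c ∥ 97.
Outer hash (tag): sum = 93+92+92+151 = 428; mod 256 = 172 → ac.

ac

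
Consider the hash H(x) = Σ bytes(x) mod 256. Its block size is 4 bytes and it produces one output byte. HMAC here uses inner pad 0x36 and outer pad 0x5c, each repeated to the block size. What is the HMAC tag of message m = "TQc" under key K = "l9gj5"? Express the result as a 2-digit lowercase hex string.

52

Key "l9gj5" = 6c 39 67 6a 35 is 5 bytes > B = 4, so hash it first: H(key) = ab, then zero-pad to 4 bytes: K' = ab 00 00 00.
K' ⊕ ipad = 9d 36 36 36.  K' ⊕ opad = f7 5c 5c 5c.
Inner input = (K'⊕ipad) ∥ m = 9d 36 36 36 ∥ 54 51 63.
Inner hash: sum = 157+54+54+54+84+81+99 = 583; mod 256 = 71 → 47.
Outer input = (K'⊕opad) ∥ inner = f7 5c 5c 5c ∥ 47.
Outer hash (tag): sum = 247+92+92+92+71 = 594; mod 256 = 82 → 52.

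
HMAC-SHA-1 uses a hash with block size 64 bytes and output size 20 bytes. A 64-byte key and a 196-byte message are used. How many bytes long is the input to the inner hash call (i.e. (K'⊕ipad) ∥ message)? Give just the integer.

260

Key is 64 ≤ 64 bytes, zero-padded: |K'| = 64.
Inner input = (K'⊕ipad) ∥ m → 64 + 196 = 260 bytes.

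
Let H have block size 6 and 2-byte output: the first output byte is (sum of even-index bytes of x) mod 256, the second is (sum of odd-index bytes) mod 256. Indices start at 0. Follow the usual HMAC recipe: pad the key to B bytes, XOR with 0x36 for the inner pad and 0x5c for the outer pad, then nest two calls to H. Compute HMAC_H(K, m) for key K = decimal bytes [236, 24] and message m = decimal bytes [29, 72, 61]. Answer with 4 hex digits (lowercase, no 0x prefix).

08de

Key decimal bytes [236, 24] = ec 18 is 2 bytes ≤ B = 6; zero-pad to 6 bytes: K' = ec 18 00 00 00 00.
K' ⊕ ipad = da 2e 36 36 36 36.  K' ⊕ opad = b0 44 5c 5c 5c 5c.
Inner input = (K'⊕ipad) ∥ m = da 2e 36 36 36 36 ∥ 1d 48 3d.
Inner hash: even-index sum = 416 mod 256 = 160; odd-index sum = 226 mod 256 = 226 → a0 e2.
Outer input = (K'⊕opad) ∥ inner = b0 44 5c 5c 5c 5c ∥ a0 e2.
Outer hash (tag): even-index sum = 520 mod 256 = 8; odd-index sum = 478 mod 256 = 222 → 08 de.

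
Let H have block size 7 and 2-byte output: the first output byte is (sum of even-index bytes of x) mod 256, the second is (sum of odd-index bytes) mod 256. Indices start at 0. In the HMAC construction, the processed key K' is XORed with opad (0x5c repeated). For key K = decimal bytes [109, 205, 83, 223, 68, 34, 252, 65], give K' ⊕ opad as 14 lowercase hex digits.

5c535c5c5c5c5c

Key decimal bytes [109, 205, 83, 223, 68, 34, 252, 65] = 6d cd 53 df 44 22 fc 41 is 8 bytes > B = 7, so hash it first: H(key) = 00 0f, then zero-pad to 7 bytes: K' = 00 0f 00 00 00 00 00.
XOR each byte with 0x5c: 00⊕5c=5c, 0f⊕5c=53, 00⊕5c=5c, 00⊕5c=5c, 00⊕5c=5c, 00⊕5c=5c, 00⊕5c=5c.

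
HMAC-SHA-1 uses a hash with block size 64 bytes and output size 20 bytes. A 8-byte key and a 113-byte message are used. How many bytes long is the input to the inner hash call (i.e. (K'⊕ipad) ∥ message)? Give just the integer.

Key is 8 ≤ 64 bytes, zero-padded: |K'| = 64.
Inner input = (K'⊕ipad) ∥ m → 64 + 113 = 177 bytes.

177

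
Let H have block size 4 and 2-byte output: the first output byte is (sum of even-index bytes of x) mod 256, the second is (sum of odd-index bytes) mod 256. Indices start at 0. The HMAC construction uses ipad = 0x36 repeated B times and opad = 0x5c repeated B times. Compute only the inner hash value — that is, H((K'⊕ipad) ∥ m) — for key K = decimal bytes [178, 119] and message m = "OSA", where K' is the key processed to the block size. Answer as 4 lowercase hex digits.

4aca

Key decimal bytes [178, 119] = b2 77 is 2 bytes ≤ B = 4; zero-pad to 4 bytes: K' = b2 77 00 00.
K' ⊕ ipad = 84 41 36 36.
Inner input = 84 41 36 36 ∥ 4f 53 41.
Inner hash: even-index sum = 330 mod 256 = 74; odd-index sum = 202 mod 256 = 202 → 4a ca.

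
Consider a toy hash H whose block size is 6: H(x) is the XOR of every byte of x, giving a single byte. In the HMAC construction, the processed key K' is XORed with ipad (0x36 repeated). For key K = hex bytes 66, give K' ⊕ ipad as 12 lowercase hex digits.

503636363636

Key hex bytes 66 is 1 byte ≤ B = 6; zero-pad to 6 bytes: K' = 66 00 00 00 00 00.
XOR each byte with 0x36: 66⊕36=50, 00⊕36=36, 00⊕36=36, 00⊕36=36, 00⊕36=36, 00⊕36=36.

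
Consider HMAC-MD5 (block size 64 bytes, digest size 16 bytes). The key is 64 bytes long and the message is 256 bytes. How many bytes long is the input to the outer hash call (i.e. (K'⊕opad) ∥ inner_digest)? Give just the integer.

Key is 64 ≤ 64 bytes, zero-padded: |K'| = 64.
Outer input = (K'⊕opad) ∥ H(inner) → 64 + 16 = 80 bytes.

80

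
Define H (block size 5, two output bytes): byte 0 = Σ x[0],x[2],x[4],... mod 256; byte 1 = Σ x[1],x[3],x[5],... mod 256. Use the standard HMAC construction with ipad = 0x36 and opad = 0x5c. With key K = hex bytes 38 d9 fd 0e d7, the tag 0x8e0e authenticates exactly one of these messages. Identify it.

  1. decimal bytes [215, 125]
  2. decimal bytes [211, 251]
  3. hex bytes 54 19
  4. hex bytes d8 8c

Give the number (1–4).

Key hex bytes 38 d9 fd 0e d7 is exactly B = 5 bytes: K' = 38 d9 fd 0e d7.
K' ⊕ ipad = 0e ef cb 38 e1; K' ⊕ opad = 64 85 a1 52 8b.
m1: inner = H(0e ef cb 38 e1 d7 7d) = 37 fe; tag = H(64 85 a1 52 8b 37 fe) = 8e0e ← matches
m2: inner = H(0e ef cb 38 e1 d3 fb) = b5 fa; tag = H(64 85 a1 52 8b b5 fa) = 8a8c
m3: inner = H(0e ef cb 38 e1 54 19) = d3 7b; tag = H(64 85 a1 52 8b d3 7b) = 0baa
m4: inner = H(0e ef cb 38 e1 d8 8c) = 46 ff; tag = H(64 85 a1 52 8b 46 ff) = 8f1d

1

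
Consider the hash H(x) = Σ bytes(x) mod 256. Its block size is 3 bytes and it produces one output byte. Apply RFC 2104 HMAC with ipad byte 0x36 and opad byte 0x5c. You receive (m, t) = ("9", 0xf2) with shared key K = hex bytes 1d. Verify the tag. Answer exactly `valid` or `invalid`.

Key hex bytes 1d is 1 byte ≤ B = 3; zero-pad to 3 bytes: K' = 1d 00 00.
K' ⊕ ipad = 2b 36 36; K' ⊕ opad = 41 5c 5c.
Inner hash: sum = 43+54+54+57 = 208 → d0.
Outer hash (recomputed tag): sum = 65+92+92+208 = 457; mod 256 = 201 → c9.
Recomputed tag = c9; claimed = f2 → mismatch.

invalid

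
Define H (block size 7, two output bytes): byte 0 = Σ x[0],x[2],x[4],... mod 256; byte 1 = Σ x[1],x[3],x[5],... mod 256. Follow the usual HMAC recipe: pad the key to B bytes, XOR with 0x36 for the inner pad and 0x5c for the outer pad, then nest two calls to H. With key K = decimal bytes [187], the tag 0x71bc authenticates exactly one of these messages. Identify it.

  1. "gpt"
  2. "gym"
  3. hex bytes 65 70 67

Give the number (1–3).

Key decimal bytes [187] = bb is 1 byte ≤ B = 7; zero-pad to 7 bytes: K' = bb 00 00 00 00 00 00.
K' ⊕ ipad = 8d 36 36 36 36 36 36; K' ⊕ opad = e7 5c 5c 5c 5c 5c 5c.
m1: inner = H(8d 36 36 36 36 36 36 67 70 74) = 9f 7d; tag = H(e7 5c 5c 5c 5c 5c 5c 9f 7d) = 78b3
m2: inner = H(8d 36 36 36 36 36 36 67 79 6d) = a8 76; tag = H(e7 5c 5c 5c 5c 5c 5c a8 76) = 71bc ← matches
m3: inner = H(8d 36 36 36 36 36 36 65 70 67) = 9f 6e; tag = H(e7 5c 5c 5c 5c 5c 5c 9f 6e) = 69b3

2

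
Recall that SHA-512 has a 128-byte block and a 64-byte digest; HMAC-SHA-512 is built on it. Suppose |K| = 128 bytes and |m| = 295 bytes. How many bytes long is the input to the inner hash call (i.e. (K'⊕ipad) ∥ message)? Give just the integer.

423

Key is 128 ≤ 128 bytes, zero-padded: |K'| = 128.
Inner input = (K'⊕ipad) ∥ m → 128 + 295 = 423 bytes.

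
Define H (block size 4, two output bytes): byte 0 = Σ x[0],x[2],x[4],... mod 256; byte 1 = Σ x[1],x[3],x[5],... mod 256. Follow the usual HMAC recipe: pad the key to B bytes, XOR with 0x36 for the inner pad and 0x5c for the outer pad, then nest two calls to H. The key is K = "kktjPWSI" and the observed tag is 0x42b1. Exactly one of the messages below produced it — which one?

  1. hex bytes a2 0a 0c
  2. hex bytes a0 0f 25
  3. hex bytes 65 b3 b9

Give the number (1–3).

Key "kktjPWSI" = 6b 6b 74 6a 50 57 53 49 is 8 bytes > B = 4, so hash it first: H(key) = 82 75, then zero-pad to 4 bytes: K' = 82 75 00 00.
K' ⊕ ipad = b4 43 36 36; K' ⊕ opad = de 29 5c 5c.
m1: inner = H(b4 43 36 36 a2 0a 0c) = 98 83; tag = H(de 29 5c 5c 98 83) = d208
m2: inner = H(b4 43 36 36 a0 0f 25) = af 88; tag = H(de 29 5c 5c af 88) = e90d
m3: inner = H(b4 43 36 36 65 b3 b9) = 08 2c; tag = H(de 29 5c 5c 08 2c) = 42b1 ← matches

3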